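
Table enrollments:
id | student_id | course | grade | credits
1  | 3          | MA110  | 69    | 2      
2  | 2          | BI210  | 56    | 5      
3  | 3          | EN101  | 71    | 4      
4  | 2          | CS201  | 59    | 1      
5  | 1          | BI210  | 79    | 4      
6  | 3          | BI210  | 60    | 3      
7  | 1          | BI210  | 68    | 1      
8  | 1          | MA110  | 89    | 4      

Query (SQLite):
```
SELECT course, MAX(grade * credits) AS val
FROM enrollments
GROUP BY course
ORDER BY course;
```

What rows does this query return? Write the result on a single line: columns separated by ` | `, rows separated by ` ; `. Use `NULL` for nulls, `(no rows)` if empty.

BI210 | 316 ; CS201 | 59 ; EN101 | 284 ; MA110 | 356

For each row compute grade * credits.
Group by course; take MAX of the expression per group.
  BI210: ids {2, 5, 6, 7} → MAX(grade * credits)=316
  CS201: ids {4} → MAX(grade * credits)=59
  EN101: ids {3} → MAX(grade * credits)=284
  MA110: ids {1, 8} → MAX(grade * credits)=356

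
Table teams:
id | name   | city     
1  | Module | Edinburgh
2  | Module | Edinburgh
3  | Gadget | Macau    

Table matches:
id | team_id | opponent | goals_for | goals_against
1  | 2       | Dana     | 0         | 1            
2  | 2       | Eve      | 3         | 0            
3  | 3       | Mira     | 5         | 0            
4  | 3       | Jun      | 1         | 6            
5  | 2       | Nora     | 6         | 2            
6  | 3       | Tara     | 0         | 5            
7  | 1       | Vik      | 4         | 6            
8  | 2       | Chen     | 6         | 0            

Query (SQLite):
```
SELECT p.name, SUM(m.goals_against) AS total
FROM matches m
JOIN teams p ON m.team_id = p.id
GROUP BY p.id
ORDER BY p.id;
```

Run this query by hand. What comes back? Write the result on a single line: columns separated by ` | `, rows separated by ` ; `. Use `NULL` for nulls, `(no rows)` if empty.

Module | 6 ; Module | 3 ; Gadget | 11

Join each matches row to its teams via team_id.
Group joined rows by teams.id; compute SUM(m.goals_against) per group.
  1: ids {7} → SUM(m.goals_against)=6
  2: ids {1, 2, 5, 8} → SUM(m.goals_against)=3
  3: ids {3, 4, 6} → SUM(m.goals_against)=11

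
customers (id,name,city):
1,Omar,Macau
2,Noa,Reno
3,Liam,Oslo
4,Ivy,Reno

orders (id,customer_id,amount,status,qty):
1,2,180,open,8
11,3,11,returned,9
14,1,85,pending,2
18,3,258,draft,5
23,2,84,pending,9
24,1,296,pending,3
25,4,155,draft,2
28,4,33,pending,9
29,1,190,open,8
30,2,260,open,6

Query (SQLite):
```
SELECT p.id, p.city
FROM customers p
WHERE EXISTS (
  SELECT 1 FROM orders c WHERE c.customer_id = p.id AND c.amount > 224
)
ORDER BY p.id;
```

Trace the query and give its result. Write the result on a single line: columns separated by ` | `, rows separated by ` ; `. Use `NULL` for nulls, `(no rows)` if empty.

1 | Macau ; 2 | Reno ; 3 | Oslo

For each customers row, check whether any orders with matching customer_id has amount > 224.
Keep rows where that is true.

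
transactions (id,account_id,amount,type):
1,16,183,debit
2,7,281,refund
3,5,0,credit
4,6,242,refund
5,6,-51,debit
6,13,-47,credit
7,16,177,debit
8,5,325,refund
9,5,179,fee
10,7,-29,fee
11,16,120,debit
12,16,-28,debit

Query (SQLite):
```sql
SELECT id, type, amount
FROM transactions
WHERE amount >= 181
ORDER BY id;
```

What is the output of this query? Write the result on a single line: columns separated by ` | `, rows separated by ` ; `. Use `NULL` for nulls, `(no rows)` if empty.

1 | debit | 183 ; 2 | refund | 281 ; 4 | refund | 242 ; 8 | refund | 325

amount >= 181: ids {1, 2, 4, 8}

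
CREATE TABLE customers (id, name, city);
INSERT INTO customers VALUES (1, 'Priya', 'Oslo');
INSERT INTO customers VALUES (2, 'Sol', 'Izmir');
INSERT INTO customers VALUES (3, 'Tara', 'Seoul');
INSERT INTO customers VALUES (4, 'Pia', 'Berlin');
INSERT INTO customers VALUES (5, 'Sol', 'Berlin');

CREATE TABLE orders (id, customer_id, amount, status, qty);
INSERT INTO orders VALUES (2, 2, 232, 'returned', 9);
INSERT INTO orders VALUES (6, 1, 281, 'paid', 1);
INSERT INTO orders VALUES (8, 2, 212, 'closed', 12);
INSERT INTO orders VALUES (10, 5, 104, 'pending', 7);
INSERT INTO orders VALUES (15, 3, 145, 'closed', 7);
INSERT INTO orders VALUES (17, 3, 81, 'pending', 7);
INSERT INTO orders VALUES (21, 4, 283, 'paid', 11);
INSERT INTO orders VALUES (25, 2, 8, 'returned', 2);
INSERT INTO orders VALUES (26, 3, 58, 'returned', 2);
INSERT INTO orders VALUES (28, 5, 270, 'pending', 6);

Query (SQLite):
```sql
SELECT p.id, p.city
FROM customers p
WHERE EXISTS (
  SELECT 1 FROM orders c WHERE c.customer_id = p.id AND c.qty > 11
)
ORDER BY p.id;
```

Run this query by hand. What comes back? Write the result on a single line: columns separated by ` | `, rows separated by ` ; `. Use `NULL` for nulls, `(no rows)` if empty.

2 | Izmir

For each customers row, check whether any orders with matching customer_id has qty > 11.
Keep rows where that is true.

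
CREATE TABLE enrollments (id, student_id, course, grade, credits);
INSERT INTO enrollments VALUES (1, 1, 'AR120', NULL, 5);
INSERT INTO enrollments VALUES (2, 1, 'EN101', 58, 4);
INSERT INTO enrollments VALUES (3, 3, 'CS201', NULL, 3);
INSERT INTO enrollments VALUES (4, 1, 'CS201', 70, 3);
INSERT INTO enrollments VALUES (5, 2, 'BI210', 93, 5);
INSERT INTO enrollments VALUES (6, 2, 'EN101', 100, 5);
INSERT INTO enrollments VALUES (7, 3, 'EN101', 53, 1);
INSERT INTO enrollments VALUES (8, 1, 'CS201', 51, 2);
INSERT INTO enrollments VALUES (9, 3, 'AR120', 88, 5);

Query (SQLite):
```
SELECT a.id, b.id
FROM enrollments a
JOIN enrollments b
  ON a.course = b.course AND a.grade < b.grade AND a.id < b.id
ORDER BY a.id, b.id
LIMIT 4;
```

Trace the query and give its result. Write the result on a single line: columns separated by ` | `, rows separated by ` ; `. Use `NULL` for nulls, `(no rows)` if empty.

2 | 6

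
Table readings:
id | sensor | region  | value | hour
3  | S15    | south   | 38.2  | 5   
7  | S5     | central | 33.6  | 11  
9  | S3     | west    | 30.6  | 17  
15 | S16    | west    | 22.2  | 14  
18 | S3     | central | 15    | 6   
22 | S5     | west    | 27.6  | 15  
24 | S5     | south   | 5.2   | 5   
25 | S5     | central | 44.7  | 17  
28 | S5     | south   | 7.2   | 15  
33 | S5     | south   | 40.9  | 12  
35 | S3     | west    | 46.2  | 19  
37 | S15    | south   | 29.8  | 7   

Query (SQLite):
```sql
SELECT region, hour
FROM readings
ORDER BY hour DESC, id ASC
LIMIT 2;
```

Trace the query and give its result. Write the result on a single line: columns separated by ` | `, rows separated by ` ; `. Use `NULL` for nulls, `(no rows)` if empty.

Sort by hour desc, tiebreak id asc: (19, id=35), (17, id=9), (17, id=25), (15, id=22), (15, id=28) …. Take first 2.

west | 19 ; west | 17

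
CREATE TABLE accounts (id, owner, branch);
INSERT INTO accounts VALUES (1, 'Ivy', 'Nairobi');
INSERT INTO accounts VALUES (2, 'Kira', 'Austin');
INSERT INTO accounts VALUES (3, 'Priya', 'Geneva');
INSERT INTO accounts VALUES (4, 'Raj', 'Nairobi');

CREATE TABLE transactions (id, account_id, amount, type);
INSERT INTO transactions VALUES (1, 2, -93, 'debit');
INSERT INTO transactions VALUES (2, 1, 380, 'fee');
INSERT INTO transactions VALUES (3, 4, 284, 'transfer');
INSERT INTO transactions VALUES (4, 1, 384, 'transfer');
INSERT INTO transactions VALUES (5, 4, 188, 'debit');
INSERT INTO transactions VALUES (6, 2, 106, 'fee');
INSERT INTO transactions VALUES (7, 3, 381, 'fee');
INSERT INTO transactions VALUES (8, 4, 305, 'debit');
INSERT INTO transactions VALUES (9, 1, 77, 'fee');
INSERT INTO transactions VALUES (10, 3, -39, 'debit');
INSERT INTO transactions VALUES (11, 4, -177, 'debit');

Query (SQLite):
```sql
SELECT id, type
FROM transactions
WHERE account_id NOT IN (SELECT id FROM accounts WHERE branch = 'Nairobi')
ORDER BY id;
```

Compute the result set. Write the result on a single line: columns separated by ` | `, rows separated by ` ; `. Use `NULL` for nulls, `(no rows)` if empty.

1 | debit ; 6 | fee ; 7 | fee ; 10 | debit

Inner query: accounts.id where branch = 'Nairobi'.
Outer: keep transactions rows whose account_id is not in that set.
Inner query → {1, 4}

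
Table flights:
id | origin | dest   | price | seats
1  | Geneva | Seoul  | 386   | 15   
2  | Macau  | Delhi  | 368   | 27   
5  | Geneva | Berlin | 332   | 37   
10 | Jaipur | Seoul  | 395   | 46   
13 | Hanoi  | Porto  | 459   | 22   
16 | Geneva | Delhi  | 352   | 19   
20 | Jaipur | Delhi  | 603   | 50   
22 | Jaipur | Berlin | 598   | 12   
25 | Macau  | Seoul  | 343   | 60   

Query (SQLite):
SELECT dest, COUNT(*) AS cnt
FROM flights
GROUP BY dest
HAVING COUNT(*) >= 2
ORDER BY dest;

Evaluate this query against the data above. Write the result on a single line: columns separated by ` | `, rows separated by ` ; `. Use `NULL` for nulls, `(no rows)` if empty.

Berlin | 2 ; Delhi | 3 ; Seoul | 3

Partition flights by dest; compute COUNT(*) within each group.
HAVING: keep groups with count ≥ 2.
  Berlin: ids {5, 22} → COUNT(*)=2
  Delhi: ids {2, 16, 20} → COUNT(*)=3
  Porto: ids {13} → COUNT(*)=1
  Seoul: ids {1, 10, 25} → COUNT(*)=3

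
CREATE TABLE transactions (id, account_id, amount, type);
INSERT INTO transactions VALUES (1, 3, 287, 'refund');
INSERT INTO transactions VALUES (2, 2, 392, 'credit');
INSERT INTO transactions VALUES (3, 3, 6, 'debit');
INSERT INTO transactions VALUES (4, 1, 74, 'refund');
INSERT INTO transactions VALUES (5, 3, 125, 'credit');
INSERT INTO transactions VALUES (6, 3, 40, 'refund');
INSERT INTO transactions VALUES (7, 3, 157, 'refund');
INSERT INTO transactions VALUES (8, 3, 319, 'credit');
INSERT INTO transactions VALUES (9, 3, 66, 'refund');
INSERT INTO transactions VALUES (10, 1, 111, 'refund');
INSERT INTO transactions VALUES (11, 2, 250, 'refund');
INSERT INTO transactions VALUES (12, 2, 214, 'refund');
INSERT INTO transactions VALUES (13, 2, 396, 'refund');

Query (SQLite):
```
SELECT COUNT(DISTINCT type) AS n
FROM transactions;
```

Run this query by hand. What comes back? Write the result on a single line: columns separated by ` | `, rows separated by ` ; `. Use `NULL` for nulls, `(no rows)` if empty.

Count distinct non-NULL type values.

3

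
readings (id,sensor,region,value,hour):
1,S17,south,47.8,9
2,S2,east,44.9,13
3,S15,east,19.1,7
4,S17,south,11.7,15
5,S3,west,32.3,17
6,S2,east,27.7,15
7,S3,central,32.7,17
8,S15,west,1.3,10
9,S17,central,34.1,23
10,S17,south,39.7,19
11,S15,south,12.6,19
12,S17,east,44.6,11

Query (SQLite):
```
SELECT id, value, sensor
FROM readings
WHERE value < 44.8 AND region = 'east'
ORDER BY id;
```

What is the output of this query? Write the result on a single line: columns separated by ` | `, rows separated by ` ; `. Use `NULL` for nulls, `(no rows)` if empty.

value < 44.8: ids {3, 4, 5, 6, 7, 8, 9, 10, 11, 12}
region = 'east': ids {2, 3, 6, 12}
Combine with AND.

3 | 19.1 | S15 ; 6 | 27.7 | S2 ; 12 | 44.6 | S17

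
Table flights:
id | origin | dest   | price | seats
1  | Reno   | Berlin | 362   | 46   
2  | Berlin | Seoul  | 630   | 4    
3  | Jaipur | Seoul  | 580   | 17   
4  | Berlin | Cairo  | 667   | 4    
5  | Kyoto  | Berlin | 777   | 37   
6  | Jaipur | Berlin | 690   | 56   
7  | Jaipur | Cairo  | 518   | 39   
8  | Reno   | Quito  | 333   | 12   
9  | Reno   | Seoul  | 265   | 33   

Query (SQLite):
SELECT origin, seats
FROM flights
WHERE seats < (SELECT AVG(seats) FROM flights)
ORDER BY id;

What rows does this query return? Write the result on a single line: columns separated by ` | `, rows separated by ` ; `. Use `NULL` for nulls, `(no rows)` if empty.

Scalar subquery: AVG(seats) over all flights rows = 27.555556 (≈; comparison uses full precision).
Keep rows where seats < that value.

Berlin | 4 ; Jaipur | 17 ; Berlin | 4 ; Reno | 12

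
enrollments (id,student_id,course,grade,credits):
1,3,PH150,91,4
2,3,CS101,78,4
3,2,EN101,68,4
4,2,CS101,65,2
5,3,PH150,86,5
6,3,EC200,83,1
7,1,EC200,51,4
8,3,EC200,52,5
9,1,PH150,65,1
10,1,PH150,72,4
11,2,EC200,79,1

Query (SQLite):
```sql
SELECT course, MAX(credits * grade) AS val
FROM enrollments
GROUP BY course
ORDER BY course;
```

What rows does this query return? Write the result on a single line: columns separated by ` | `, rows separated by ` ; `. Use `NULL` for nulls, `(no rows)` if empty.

For each row compute credits * grade.
Group by course; take MAX of the expression per group.
  CS101: ids {2, 4} → MAX(credits * grade)=312
  EC200: ids {6, 7, 8, 11} → MAX(credits * grade)=260
  EN101: ids {3} → MAX(credits * grade)=272
  PH150: ids {1, 5, 9, 10} → MAX(credits * grade)=430

CS101 | 312 ; EC200 | 260 ; EN101 | 272 ; PH150 | 430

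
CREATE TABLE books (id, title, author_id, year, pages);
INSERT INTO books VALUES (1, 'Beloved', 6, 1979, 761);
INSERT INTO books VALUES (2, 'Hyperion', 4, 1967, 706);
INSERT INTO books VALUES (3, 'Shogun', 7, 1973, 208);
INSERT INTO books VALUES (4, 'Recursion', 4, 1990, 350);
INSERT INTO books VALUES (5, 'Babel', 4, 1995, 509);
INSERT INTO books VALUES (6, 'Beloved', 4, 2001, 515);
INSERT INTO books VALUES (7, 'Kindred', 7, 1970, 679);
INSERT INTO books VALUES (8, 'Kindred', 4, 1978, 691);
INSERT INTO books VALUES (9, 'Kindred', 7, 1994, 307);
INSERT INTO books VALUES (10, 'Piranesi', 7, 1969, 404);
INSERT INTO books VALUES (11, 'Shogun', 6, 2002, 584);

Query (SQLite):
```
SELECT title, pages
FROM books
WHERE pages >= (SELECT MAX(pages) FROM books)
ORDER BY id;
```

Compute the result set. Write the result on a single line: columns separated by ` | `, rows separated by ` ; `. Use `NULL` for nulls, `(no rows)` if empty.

Beloved | 761

Scalar subquery: MAX(pages) over all books rows = 761.
Keep rows where pages >= that value.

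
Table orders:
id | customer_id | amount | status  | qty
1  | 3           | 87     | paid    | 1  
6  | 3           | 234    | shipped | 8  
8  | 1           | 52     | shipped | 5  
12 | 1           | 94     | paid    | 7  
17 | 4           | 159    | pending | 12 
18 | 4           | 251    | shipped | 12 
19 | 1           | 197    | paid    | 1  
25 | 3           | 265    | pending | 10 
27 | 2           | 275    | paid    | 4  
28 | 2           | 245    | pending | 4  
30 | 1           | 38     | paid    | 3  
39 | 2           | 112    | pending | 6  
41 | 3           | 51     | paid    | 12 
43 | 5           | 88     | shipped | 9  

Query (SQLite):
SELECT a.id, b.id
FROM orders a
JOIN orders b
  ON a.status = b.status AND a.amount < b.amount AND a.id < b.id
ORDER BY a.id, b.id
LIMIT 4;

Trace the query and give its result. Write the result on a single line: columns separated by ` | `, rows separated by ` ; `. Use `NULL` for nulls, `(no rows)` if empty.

1 | 12 ; 1 | 19 ; 1 | 27 ; 6 | 18

Pairs (a,b) with same status, a.amount < b.amount, a.id < b.id.
status groups: paid:{1,12,19,27,30,41} pending:{17,25,28,39} shipped:{6,8,18,43}
Ordered by (a.id, b.id); first 4.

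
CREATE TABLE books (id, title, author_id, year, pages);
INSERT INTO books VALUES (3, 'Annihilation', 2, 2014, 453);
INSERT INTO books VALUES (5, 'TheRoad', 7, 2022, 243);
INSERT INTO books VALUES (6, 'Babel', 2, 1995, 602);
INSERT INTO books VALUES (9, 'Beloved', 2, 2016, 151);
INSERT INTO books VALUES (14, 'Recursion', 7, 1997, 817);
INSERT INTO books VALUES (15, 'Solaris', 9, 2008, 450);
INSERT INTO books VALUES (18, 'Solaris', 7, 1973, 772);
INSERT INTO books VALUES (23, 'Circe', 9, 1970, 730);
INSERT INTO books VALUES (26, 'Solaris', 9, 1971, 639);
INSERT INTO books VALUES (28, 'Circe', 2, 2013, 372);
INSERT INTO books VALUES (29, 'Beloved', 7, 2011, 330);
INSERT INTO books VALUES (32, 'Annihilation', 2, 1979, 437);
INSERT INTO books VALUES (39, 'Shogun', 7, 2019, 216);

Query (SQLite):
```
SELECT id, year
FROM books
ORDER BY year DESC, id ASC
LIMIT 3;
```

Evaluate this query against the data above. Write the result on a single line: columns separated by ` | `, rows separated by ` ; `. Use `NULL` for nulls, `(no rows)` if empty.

5 | 2022 ; 39 | 2019 ; 9 | 2016

Sort by year desc, tiebreak id asc: (2022, id=5), (2019, id=39), (2016, id=9), (2014, id=3), (2013, id=28), (2011, id=29) …. Take first 3.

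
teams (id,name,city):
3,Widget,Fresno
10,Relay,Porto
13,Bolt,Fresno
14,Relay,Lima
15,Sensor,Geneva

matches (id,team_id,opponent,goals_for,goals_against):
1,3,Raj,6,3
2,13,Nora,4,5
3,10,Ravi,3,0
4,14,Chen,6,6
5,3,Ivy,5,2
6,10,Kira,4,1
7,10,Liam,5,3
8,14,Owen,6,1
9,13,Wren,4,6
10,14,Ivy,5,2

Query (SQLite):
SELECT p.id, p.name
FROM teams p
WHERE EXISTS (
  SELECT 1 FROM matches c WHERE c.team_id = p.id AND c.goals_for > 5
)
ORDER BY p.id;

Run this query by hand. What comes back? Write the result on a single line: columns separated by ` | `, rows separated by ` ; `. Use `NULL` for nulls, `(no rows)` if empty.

3 | Widget ; 14 | Relay

For each teams row, check whether any matches with matching team_id has goals_for > 5.
Keep rows where that is true.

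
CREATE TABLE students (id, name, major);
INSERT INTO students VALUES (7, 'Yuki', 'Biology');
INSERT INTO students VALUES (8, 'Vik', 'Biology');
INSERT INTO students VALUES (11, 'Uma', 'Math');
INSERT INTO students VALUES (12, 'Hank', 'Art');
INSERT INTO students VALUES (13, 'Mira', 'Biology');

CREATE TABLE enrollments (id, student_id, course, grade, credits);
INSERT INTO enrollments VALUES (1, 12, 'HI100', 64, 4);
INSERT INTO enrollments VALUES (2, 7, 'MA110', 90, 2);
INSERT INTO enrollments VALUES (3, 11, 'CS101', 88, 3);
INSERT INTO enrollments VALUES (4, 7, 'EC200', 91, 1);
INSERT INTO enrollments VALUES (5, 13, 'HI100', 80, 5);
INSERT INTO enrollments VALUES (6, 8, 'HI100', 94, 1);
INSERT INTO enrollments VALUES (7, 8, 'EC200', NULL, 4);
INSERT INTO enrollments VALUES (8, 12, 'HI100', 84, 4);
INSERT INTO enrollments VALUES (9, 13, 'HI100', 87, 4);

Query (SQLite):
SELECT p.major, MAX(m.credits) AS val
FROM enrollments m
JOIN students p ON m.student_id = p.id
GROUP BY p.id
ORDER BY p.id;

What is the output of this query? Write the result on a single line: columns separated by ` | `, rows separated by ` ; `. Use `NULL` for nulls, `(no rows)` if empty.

Biology | 2 ; Biology | 4 ; Math | 3 ; Art | 4 ; Biology | 5

Join each enrollments row to its students via student_id.
Group joined rows by students.id; compute MAX(m.credits) per group.
  7: ids {2, 4} → MAX(m.credits)=2
  8: ids {6, 7} → MAX(m.credits)=4
  11: ids {3} → MAX(m.credits)=3
  12: ids {1, 8} → MAX(m.credits)=4
  13: ids {5, 9} → MAX(m.credits)=5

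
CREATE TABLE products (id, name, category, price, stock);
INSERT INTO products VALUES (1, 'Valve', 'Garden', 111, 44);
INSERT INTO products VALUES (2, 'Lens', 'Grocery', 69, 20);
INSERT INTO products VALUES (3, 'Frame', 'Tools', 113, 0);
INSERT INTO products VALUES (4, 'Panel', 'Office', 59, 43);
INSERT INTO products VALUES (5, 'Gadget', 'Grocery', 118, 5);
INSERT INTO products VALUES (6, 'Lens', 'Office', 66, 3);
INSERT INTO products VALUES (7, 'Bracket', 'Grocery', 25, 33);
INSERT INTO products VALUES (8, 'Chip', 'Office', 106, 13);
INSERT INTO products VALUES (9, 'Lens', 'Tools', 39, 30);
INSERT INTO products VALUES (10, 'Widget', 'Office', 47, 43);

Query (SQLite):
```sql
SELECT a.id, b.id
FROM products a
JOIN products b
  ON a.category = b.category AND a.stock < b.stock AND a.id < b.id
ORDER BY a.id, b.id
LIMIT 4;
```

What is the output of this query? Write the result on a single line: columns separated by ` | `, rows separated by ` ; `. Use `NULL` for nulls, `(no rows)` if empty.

Pairs (a,b) with same category, a.stock < b.stock, a.id < b.id.
category groups: Garden:{1} Grocery:{2,5,7} Office:{4,6,8,10} Tools:{3,9}
Ordered by (a.id, b.id); first 4.

2 | 7 ; 3 | 9 ; 5 | 7 ; 6 | 8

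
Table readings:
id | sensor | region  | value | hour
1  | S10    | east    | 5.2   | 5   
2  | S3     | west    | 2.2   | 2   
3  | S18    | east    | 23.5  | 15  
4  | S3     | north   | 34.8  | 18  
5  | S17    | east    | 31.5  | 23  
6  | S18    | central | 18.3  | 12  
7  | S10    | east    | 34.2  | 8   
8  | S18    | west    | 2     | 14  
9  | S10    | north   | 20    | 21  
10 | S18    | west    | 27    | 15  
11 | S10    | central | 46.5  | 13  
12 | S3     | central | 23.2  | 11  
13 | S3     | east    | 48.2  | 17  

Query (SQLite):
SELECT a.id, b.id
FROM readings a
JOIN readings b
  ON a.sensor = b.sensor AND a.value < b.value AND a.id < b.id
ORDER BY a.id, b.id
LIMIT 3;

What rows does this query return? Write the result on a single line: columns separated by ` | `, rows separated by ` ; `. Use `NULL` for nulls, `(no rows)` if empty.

1 | 7 ; 1 | 9 ; 1 | 11

Pairs (a,b) with same sensor, a.value < b.value, a.id < b.id.
sensor groups: S10:{1,7,9,11} S17:{5} S18:{3,6,8,10} S3:{2,4,12,13}
Ordered by (a.id, b.id); first 3.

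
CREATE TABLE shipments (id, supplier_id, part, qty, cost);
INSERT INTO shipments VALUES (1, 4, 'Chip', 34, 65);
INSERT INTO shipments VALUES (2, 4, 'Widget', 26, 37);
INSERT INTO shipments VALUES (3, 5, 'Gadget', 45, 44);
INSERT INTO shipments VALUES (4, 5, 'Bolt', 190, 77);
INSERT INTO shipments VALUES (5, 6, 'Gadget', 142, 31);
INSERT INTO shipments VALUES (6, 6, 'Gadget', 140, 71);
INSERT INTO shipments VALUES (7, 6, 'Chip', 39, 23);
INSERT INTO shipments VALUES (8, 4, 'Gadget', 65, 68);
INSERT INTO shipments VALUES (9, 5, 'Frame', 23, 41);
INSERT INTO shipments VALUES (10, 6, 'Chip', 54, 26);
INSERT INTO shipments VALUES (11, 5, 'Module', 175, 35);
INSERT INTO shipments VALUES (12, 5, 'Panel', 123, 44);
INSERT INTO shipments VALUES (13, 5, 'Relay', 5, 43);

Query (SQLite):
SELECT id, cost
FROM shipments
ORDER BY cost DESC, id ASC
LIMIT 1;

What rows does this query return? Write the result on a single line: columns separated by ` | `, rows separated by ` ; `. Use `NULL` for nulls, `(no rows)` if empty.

4 | 77

Sort by cost desc, tiebreak id asc: (77, id=4), (71, id=6), (68, id=8), (65, id=1) …. Take first 1.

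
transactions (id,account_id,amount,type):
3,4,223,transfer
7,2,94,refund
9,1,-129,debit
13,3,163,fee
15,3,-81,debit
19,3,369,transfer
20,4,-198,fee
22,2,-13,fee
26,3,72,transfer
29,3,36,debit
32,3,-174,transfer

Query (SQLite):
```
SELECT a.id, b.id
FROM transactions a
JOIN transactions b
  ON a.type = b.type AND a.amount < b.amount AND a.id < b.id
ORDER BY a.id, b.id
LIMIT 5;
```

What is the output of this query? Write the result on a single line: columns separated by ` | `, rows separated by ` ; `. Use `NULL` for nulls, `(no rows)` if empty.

Pairs (a,b) with same type, a.amount < b.amount, a.id < b.id.
type groups: debit:{9,15,29} fee:{13,20,22} refund:{7} transfer:{3,19,26,32}
Ordered by (a.id, b.id); first 5.

3 | 19 ; 9 | 15 ; 9 | 29 ; 15 | 29 ; 20 | 22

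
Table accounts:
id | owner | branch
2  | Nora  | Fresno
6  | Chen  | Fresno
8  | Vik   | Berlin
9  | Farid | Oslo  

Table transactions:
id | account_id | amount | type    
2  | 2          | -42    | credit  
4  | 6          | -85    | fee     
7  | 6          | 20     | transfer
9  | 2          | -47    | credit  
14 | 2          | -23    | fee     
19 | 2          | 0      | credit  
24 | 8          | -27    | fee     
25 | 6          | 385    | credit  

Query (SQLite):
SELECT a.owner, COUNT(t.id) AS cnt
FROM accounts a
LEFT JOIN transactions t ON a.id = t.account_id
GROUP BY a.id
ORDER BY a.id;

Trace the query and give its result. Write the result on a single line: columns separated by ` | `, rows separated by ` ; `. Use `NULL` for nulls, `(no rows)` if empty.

LEFT JOIN keeps every accounts row; unmatched ones get NULL for transactions columns.
Group by accounts.id and compute COUNT(t.id). COUNT(col) of an all-NULL group is 0.
  2: ids {2, 9, 14, 19} → COUNT(t.id)=4
  6: ids {4, 7, 25} → COUNT(t.id)=3
  8: ids {24} → COUNT(t.id)=1
  9: ids {—} → COUNT(t.id)=0

Nora | 4 ; Chen | 3 ; Vik | 1 ; Farid | 0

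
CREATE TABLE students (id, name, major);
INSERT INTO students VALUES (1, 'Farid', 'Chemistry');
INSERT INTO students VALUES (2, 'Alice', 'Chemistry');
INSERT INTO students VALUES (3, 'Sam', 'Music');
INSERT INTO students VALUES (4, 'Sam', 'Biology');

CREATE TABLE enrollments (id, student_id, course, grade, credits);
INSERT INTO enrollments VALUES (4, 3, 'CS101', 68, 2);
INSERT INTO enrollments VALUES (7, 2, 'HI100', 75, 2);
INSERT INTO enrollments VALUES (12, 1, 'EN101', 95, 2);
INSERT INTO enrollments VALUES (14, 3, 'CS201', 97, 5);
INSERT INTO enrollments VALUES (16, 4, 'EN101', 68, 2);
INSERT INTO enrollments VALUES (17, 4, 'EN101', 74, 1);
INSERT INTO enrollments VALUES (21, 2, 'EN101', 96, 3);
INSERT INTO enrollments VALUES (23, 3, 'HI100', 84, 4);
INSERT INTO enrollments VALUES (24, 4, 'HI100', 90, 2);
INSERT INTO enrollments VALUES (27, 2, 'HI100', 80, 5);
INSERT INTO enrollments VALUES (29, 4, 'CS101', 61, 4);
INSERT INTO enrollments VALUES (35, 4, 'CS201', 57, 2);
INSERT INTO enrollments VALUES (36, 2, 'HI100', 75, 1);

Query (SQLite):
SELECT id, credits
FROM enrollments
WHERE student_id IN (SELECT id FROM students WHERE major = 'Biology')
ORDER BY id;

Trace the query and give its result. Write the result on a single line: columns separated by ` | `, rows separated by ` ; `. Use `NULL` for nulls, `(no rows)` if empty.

Inner query: students.id where major = 'Biology'.
Outer: keep enrollments rows whose student_id is in that set.
Inner query → {4}

16 | 2 ; 17 | 1 ; 24 | 2 ; 29 | 4 ; 35 | 2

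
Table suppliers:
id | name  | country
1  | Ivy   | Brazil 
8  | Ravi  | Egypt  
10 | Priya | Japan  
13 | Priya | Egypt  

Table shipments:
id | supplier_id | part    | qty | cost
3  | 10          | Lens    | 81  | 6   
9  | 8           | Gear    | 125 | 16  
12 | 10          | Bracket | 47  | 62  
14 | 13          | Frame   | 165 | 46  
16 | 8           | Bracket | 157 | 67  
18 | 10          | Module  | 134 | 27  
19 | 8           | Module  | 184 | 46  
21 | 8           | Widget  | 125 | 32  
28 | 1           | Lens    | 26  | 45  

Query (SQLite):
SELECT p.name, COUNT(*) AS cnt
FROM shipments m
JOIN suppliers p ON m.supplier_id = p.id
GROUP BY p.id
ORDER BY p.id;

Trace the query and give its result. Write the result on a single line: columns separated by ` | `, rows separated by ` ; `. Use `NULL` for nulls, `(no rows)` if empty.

Ivy | 1 ; Ravi | 4 ; Priya | 3 ; Priya | 1

Join each shipments row to its suppliers via supplier_id.
Group joined rows by suppliers.id; compute COUNT(*) per group.
  1: ids {28} → COUNT(*)=1
  8: ids {9, 16, 19, 21} → COUNT(*)=4
  10: ids {3, 12, 18} → COUNT(*)=3
  13: ids {14} → COUNT(*)=1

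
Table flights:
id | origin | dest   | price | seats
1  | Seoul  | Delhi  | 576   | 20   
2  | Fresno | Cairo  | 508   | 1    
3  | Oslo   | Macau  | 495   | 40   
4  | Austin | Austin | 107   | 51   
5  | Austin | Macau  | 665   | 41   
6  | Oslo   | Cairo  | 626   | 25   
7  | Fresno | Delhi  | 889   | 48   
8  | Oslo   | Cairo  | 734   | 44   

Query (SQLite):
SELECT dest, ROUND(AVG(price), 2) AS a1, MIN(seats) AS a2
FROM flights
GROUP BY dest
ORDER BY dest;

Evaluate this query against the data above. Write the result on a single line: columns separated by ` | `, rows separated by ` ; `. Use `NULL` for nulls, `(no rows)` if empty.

Austin | 107 | 51 ; Cairo | 622.67 | 1 ; Delhi | 732.5 | 20 ; Macau | 580 | 40

Group flights by dest.
Per group compute: ROUND(AVG(price), 2), MIN(seats).
  Austin: ids {4} → ROUND(AVG(price), 2)=107, MIN(seats)=51
  Cairo: ids {2, 6, 8} → ROUND(AVG(price), 2)=622.67, MIN(seats)=1
  Delhi: ids {1, 7} → ROUND(AVG(price), 2)=732.5, MIN(seats)=20
  Macau: ids {3, 5} → ROUND(AVG(price), 2)=580, MIN(seats)=40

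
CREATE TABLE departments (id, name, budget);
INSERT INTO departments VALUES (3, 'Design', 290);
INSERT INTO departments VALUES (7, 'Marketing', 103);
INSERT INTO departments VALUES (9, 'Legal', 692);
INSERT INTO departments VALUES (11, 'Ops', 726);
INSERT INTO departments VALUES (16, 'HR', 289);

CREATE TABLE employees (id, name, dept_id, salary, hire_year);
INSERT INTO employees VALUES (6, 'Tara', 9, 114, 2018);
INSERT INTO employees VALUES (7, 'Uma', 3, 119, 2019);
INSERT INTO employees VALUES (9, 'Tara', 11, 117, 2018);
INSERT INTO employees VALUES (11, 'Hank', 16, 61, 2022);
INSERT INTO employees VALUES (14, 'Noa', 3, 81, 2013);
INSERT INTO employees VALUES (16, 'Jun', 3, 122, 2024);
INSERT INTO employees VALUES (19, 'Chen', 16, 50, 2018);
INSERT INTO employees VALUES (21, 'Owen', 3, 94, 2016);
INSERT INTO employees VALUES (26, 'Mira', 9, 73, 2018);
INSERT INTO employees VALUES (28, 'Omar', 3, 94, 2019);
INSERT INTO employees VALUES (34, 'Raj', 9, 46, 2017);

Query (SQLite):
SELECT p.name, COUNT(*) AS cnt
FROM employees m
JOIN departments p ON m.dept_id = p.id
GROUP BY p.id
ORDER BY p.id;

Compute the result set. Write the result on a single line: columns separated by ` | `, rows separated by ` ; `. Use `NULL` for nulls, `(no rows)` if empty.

Join each employees row to its departments via dept_id.
Group joined rows by departments.id; compute COUNT(*) per group.
  3: ids {7, 14, 16, 21, 28} → COUNT(*)=5
  9: ids {6, 26, 34} → COUNT(*)=3
  11: ids {9} → COUNT(*)=1
  16: ids {11, 19} → COUNT(*)=2

Design | 5 ; Legal | 3 ; Ops | 1 ; HR | 2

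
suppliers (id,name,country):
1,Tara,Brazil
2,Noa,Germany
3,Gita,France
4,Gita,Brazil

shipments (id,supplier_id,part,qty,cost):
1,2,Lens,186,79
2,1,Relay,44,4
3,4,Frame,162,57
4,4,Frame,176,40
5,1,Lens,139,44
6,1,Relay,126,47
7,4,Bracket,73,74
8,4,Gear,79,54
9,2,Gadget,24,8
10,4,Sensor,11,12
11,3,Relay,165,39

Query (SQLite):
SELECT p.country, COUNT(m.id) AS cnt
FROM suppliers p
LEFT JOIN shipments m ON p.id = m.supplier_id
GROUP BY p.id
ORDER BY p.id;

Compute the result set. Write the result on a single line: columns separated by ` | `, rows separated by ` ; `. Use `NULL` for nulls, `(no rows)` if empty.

LEFT JOIN keeps every suppliers row; unmatched ones get NULL for shipments columns.
Group by suppliers.id and compute COUNT(m.id). COUNT(col) of an all-NULL group is 0.
  1: ids {2, 5, 6} → COUNT(m.id)=3
  2: ids {1, 9} → COUNT(m.id)=2
  3: ids {11} → COUNT(m.id)=1
  4: ids {3, 4, 7, 8, 10} → COUNT(m.id)=5

Brazil | 3 ; Germany | 2 ; France | 1 ; Brazil | 5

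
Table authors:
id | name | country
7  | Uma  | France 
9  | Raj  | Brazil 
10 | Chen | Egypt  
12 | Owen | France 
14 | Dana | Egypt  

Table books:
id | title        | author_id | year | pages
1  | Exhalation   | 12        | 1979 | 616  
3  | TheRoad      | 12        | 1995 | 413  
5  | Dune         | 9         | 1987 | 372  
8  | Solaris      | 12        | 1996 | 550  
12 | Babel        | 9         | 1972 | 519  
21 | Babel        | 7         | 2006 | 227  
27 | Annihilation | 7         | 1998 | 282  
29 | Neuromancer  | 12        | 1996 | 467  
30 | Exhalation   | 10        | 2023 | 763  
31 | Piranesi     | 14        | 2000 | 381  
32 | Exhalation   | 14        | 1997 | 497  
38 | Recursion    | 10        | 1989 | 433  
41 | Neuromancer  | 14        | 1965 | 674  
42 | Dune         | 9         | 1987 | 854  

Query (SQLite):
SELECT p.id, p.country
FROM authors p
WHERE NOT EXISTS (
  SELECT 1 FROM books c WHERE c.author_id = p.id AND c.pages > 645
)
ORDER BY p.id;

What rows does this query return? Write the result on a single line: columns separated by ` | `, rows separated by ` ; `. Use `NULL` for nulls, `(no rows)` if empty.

For each authors row, check whether any books with matching author_id has pages > 645.
Keep rows where that is false.

7 | France ; 12 | France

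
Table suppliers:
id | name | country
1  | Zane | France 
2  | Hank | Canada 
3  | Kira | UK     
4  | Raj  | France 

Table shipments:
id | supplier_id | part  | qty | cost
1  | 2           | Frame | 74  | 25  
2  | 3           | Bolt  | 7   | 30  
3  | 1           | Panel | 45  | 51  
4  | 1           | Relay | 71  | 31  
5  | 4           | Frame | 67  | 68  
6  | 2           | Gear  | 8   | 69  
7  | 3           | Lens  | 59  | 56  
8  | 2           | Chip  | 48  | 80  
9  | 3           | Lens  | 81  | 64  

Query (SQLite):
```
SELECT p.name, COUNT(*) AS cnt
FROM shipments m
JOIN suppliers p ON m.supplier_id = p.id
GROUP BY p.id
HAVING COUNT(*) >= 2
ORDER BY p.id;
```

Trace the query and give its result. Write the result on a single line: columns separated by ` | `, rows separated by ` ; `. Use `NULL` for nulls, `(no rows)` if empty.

Join each shipments row to its suppliers via supplier_id.
Group joined rows by suppliers.id; compute COUNT(*) per group.
HAVING: keep groups with count ≥ 2.
  1: ids {3, 4} → COUNT(*)=2
  2: ids {1, 6, 8} → COUNT(*)=3
  3: ids {2, 7, 9} → COUNT(*)=3
  4: ids {5} → COUNT(*)=1

Zane | 2 ; Hank | 3 ; Kira | 3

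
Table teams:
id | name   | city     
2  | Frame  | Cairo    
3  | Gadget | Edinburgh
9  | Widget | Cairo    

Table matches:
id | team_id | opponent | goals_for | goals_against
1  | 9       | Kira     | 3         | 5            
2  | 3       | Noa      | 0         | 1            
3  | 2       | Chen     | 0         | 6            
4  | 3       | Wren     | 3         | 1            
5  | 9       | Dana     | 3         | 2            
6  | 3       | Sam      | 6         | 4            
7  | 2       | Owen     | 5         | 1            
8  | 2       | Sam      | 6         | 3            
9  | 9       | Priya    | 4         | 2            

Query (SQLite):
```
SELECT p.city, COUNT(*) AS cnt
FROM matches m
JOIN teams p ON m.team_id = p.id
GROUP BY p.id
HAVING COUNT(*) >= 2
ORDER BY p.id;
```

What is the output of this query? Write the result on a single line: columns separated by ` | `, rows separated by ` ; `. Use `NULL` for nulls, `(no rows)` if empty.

Join each matches row to its teams via team_id.
Group joined rows by teams.id; compute COUNT(*) per group.
HAVING: keep groups with count ≥ 2.
  2: ids {3, 7, 8} → COUNT(*)=3
  3: ids {2, 4, 6} → COUNT(*)=3
  9: ids {1, 5, 9} → COUNT(*)=3

Cairo | 3 ; Edinburgh | 3 ; Cairo | 3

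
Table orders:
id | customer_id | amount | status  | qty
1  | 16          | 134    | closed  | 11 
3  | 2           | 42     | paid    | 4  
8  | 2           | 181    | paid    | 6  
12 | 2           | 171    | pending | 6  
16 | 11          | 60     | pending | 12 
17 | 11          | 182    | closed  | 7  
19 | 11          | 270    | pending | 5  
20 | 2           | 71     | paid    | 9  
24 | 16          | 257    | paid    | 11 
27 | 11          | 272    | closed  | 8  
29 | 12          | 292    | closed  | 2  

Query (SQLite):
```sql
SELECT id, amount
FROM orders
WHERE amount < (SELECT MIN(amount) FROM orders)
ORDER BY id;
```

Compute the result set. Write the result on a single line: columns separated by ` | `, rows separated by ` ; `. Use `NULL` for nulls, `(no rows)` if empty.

Scalar subquery: MIN(amount) over all orders rows = 42.
Keep rows where amount < that value.

(no rows)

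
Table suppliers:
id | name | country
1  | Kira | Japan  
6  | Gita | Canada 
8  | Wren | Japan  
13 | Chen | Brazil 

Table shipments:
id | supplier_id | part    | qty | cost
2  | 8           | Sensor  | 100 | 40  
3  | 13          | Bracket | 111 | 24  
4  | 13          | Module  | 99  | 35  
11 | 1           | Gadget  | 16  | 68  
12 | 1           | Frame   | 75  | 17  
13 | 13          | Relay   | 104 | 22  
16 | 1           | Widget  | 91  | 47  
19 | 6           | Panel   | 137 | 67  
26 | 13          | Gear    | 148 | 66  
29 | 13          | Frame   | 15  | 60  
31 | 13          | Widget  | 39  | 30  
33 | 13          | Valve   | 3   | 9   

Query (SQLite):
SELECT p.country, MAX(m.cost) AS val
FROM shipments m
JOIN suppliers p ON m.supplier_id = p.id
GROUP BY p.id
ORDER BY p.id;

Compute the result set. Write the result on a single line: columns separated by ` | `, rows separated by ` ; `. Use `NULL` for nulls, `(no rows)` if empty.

Join each shipments row to its suppliers via supplier_id.
Group joined rows by suppliers.id; compute MAX(m.cost) per group.
  1: ids {11, 12, 16} → MAX(m.cost)=68
  6: ids {19} → MAX(m.cost)=67
  8: ids {2} → MAX(m.cost)=40
  13: ids {3, 4, 13, 26, 29, 31, 33} → MAX(m.cost)=66

Japan | 68 ; Canada | 67 ; Japan | 40 ; Brazil | 66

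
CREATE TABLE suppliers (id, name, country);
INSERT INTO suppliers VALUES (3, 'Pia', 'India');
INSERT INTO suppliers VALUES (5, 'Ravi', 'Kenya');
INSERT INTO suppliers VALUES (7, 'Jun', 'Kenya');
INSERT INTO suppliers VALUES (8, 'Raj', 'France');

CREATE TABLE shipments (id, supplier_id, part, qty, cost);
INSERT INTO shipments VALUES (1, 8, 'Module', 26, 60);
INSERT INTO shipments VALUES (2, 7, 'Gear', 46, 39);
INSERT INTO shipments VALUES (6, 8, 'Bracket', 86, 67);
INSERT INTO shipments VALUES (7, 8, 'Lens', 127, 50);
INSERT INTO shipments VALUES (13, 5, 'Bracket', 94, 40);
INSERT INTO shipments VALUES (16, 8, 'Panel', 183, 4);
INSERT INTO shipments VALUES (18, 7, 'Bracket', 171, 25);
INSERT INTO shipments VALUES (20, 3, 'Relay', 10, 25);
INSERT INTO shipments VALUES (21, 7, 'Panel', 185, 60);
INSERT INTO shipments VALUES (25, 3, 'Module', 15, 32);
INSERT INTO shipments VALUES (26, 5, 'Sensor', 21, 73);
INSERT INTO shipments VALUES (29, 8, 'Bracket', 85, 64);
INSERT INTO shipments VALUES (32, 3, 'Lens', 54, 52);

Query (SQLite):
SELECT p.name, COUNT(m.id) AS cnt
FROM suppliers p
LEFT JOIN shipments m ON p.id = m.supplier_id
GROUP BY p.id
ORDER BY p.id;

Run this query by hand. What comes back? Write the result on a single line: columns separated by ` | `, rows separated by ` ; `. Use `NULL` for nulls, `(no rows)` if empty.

LEFT JOIN keeps every suppliers row; unmatched ones get NULL for shipments columns.
Group by suppliers.id and compute COUNT(m.id). COUNT(col) of an all-NULL group is 0.
  3: ids {20, 25, 32} → COUNT(m.id)=3
  5: ids {13, 26} → COUNT(m.id)=2
  7: ids {2, 18, 21} → COUNT(m.id)=3
  8: ids {1, 6, 7, 16, 29} → COUNT(m.id)=5

Pia | 3 ; Ravi | 2 ; Jun | 3 ; Raj | 5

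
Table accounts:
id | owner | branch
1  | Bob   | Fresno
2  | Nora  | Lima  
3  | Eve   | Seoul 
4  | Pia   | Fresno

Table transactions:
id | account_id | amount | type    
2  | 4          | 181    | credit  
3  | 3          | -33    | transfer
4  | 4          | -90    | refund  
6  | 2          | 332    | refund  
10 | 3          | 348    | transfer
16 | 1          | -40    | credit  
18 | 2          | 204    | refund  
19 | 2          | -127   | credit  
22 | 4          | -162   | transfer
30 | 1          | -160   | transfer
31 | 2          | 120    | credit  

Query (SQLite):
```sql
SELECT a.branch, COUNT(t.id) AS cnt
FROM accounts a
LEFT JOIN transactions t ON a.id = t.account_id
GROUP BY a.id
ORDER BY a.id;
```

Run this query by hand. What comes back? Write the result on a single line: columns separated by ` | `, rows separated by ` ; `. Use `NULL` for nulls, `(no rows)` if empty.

LEFT JOIN keeps every accounts row; unmatched ones get NULL for transactions columns.
Group by accounts.id and compute COUNT(t.id). COUNT(col) of an all-NULL group is 0.
  1: ids {16, 30} → COUNT(t.id)=2
  2: ids {6, 18, 19, 31} → COUNT(t.id)=4
  3: ids {3, 10} → COUNT(t.id)=2
  4: ids {2, 4, 22} → COUNT(t.id)=3

Fresno | 2 ; Lima | 4 ; Seoul | 2 ; Fresno | 3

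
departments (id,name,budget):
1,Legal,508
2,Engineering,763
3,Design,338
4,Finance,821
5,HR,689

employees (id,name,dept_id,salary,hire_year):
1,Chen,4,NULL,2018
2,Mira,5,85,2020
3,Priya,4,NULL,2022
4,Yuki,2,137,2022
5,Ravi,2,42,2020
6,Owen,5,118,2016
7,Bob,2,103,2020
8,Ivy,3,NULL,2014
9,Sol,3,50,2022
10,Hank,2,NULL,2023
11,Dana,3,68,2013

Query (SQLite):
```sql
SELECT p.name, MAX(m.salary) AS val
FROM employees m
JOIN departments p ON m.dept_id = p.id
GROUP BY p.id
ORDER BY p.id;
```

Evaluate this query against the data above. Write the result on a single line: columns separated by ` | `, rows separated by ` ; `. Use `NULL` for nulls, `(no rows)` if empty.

Join each employees row to its departments via dept_id.
Group joined rows by departments.id; compute MAX(m.salary) per group.
  2: ids {4, 5, 7, 10} → MAX(m.salary)=137
  3: ids {8, 9, 11} → MAX(m.salary)=68
  4: ids {1, 3} → MAX(m.salary)=NULL
  5: ids {2, 6} → MAX(m.salary)=118

Engineering | 137 ; Design | 68 ; Finance | NULL ; HR | 118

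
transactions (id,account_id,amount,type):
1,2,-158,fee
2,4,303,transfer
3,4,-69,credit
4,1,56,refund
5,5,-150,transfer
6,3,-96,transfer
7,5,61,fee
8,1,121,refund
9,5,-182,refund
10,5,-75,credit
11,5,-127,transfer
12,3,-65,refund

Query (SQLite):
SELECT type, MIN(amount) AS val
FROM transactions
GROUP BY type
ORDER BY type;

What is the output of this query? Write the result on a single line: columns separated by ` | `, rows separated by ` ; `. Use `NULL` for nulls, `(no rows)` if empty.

credit | -75 ; fee | -158 ; refund | -182 ; transfer | -150

Partition transactions by type; compute MIN(amount) within each group.
  credit: ids {3, 10} → MIN(amount)=-75
  fee: ids {1, 7} → MIN(amount)=-158
  refund: ids {4, 8, 9, 12} → MIN(amount)=-182
  transfer: ids {2, 5, 6, 11} → MIN(amount)=-150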